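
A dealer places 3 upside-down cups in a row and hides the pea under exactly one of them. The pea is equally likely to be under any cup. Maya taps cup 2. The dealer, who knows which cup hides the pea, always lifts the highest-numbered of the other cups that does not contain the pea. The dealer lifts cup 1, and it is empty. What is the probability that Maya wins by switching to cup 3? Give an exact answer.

Apply Bayes' rule, conditioning on where the pea actually is.
If it is under cup 1 (prior 1/3): the dealer opened cup 1, so this case is ruled out; weight (1/3)·0 = 0.
If it is under cup 2 (prior 1/3): the dealer would have opened cup 3 instead, probability 0; weight (1/3)·0 = 0.
If it is under cup 3 (prior 1/3): cup 1 is the highest-numbered option available, probability 1; weight (1/3)·1 = 1/3.
The weights sum to 1/3.
So P(the pea under cup 3 | the dealer opened cup 1) = (1/3) / (1/3) = 1.

1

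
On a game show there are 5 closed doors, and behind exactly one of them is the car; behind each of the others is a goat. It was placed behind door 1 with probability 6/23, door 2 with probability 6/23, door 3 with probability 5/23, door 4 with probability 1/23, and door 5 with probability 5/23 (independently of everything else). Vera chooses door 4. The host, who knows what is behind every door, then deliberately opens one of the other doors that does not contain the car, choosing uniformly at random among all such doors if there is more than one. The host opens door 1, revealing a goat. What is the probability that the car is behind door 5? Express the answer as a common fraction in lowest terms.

20/67

Apply Bayes' rule, conditioning on where the car actually is.
If it is behind door 1 (prior 6/23): the host opened door 1, so this case is ruled out; weight (6/23)·0 = 0.
If it is behind door 2 (prior 6/23): the host has 3 equally likely choices, so probability 1/3; weight (6/23)·(1/3) = 2/23.
If it is behind either of doors 3 and 5 (prior 5/23 each): the host has 3 equally likely choices, so probability 1/3; weight (5/23)·(1/3) = 5/69 each.
If it is behind door 4 (prior 1/23): the host has 4 equally likely choices, so probability 1/4; weight (1/23)·(1/4) = 1/92.
The weights sum to 67/276.
So P(the car behind door 5 | the host opened door 1) = (5/69) / (67/276) = 20/67.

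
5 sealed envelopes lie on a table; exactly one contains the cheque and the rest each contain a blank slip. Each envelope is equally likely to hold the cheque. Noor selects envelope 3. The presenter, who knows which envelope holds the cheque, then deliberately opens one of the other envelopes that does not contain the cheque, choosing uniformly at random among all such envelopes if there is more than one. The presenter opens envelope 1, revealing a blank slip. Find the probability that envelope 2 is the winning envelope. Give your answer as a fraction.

4/15

Condition on the true location of the cheque.
If it is in envelope 1 (prior 1/5): the presenter opened envelope 1, so this case is ruled out; weight (1/5)·0 = 0.
If it is in any of envelopes 2, 4, and 5 (prior 1/5 each): the presenter has 3 equally likely choices, so probability 1/3; weight (1/5)·(1/3) = 1/15 each.
If it is in envelope 3 (prior 1/5): the presenter has 4 equally likely choices, so probability 1/4; weight (1/5)·(1/4) = 1/20.
The weights sum to 1/4.
So P(the cheque in envelope 2 | the presenter opened envelope 1) = (1/15) / (1/4) = 4/15.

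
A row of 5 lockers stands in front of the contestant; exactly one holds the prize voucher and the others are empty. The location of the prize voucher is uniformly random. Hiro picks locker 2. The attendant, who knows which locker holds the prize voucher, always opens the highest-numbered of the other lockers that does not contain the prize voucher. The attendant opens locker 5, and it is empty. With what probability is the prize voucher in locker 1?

Condition on the true location of the prize voucher.
If it is in any of lockers 1, 2, 3, and 4 (prior 1/5 each): locker 5 is the highest-numbered option available, probability 1; weight (1/5)·1 = 1/5 each.
If it is in locker 5 (prior 1/5): the attendant opened locker 5, so this case is ruled out; weight (1/5)·0 = 0.
The weights sum to 4/5.
So P(the prize voucher in locker 1 | the attendant opened locker 5) = (1/5) / (4/5) = 1/4.

1/4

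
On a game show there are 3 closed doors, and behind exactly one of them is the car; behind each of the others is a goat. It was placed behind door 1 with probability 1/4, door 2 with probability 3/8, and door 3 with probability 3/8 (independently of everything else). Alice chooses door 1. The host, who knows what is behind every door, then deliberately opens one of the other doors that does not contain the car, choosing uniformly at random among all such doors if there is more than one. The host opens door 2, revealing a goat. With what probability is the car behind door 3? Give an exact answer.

Apply Bayes' rule, conditioning on where the car actually is.
If it is behind door 1 (prior 1/4): the host has 2 equally likely choices, so probability 1/2; weight (1/4)·(1/2) = 1/8.
If it is behind door 2 (prior 3/8): the host opened door 2, so this case is ruled out; weight (3/8)·0 = 0.
If it is behind door 3 (prior 3/8): the host has no choice, probability 1; weight (3/8)·1 = 3/8.
The weights sum to 1/2.
So P(the car behind door 3 | the host opened door 2) = (3/8) / (1/2) = 3/4.

3/4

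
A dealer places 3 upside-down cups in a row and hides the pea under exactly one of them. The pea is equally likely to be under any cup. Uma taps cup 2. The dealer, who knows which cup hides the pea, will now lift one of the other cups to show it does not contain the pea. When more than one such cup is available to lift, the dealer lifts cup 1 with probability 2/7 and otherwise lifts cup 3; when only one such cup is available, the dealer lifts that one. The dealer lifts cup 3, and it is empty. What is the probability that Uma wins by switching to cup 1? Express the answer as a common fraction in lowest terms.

7/12

Apply Bayes' rule, conditioning on where the pea actually is.
If it is under cup 1 (prior 1/3): only cup 3 is available, probability 1; weight (1/3)·1 = 1/3.
If it is under cup 2 (prior 1/3): cup 1 is available but not opened, probability 5/7; weight (1/3)·(5/7) = 5/21.
If it is under cup 3 (prior 1/3): the dealer opened cup 3, so this case is ruled out; weight (1/3)·0 = 0.
The weights sum to 4/7.
So P(the pea under cup 1 | the dealer opened cup 3) = (1/3) / (4/7) = 7/12.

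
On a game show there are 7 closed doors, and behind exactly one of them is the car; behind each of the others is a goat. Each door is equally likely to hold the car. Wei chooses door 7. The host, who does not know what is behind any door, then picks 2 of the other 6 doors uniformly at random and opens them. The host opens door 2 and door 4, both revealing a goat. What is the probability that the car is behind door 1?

1/5

Apply Bayes' rule, conditioning on where the car actually is.
If it is behind any of doors 1, 3, 5, 6, and 7 (prior 1/7 each): the host picks exactly this set with probability 1/15 regardless, and none is the prize; weight (1/7)·(1/15) = 1/105 each.
If it is behind either of doors 2 and 4 (prior 1/7 each): that door was opened and seen not to hold the prize — ruled out; weight (1/7)·0 = 0 each.
The weights sum to 1/21.
So P(the car behind door 1 | the host opened door 2 and door 4) = (1/105) / (1/21) = 1/5.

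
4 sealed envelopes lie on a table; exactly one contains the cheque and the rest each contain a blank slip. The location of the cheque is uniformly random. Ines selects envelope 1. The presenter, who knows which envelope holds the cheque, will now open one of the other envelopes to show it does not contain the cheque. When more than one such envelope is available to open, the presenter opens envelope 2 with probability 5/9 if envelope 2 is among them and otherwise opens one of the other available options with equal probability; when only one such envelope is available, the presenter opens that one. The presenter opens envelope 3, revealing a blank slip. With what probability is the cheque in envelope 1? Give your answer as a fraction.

4/21

Condition on the true location of the cheque.
If it is in envelope 1 (prior 1/4): envelope 2 is available but not opened; envelope 3 gets probability (1 − 5/9)/2 = 2/9; weight (1/4)·(2/9) = 1/18.
If it is in envelope 2 (prior 1/4): envelope 2 holds the prize so is unavailable; the presenter chooses uniformly among the 2 others, probability 1/2; weight (1/4)·(1/2) = 1/8.
If it is in envelope 3 (prior 1/4): the presenter opened envelope 3, so this case is ruled out; weight (1/4)·0 = 0.
If it is in envelope 4 (prior 1/4): envelope 2 is available but not opened, probability 4/9; weight (1/4)·(4/9) = 1/9.
The weights sum to 7/24.
So P(the cheque in envelope 1 | the presenter opened envelope 3) = (1/18) / (7/24) = 4/21.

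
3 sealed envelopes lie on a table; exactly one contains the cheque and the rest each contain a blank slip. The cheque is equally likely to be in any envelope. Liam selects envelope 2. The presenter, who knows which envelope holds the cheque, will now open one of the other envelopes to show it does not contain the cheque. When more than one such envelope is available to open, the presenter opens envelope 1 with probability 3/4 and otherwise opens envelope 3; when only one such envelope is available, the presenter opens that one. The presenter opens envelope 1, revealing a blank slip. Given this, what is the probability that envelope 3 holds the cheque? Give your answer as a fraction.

4/7

Apply Bayes' rule, conditioning on where the cheque actually is.
If it is in envelope 1 (prior 1/3): the presenter opened envelope 1, so this case is ruled out; weight (1/3)·0 = 0.
If it is in envelope 2 (prior 1/3): envelope 1 is available, opened with probability 3/4; weight (1/3)·(3/4) = 1/4.
If it is in envelope 3 (prior 1/3): only envelope 1 is available, probability 1; weight (1/3)·1 = 1/3.
The weights sum to 7/12.
So P(the cheque in envelope 3 | the presenter opened envelope 1) = (1/3) / (7/12) = 4/7.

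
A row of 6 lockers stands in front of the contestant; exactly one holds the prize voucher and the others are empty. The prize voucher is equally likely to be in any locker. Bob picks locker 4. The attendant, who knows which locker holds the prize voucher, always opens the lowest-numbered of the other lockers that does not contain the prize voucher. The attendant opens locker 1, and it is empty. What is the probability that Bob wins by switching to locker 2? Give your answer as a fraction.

1/5

Consider each possible location of the prize voucher in turn.
If it is in locker 1 (prior 1/6): the attendant opened locker 1, so this case is ruled out; weight (1/6)·0 = 0.
If it is in any of lockers 2, 3, 4, 5, and 6 (prior 1/6 each): locker 1 is the lowest-numbered option available, probability 1; weight (1/6)·1 = 1/6 each.
The weights sum to 5/6.
So P(the prize voucher in locker 2 | the attendant opened locker 1) = (1/6) / (5/6) = 1/5.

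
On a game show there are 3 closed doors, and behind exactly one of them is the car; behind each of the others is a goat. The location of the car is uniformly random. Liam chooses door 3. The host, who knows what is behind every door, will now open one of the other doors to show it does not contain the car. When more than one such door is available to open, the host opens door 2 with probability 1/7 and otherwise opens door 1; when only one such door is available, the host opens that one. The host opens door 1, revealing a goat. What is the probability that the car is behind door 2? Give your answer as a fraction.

7/13

Apply Bayes' rule, conditioning on where the car actually is.
If it is behind door 1 (prior 1/3): the host opened door 1, so this case is ruled out; weight (1/3)·0 = 0.
If it is behind door 2 (prior 1/3): only door 1 is available, probability 1; weight (1/3)·1 = 1/3.
If it is behind door 3 (prior 1/3): door 2 is available but not opened, probability 6/7; weight (1/3)·(6/7) = 2/7.
The weights sum to 13/21.
So P(the car behind door 2 | the host opened door 1) = (1/3) / (13/21) = 7/13.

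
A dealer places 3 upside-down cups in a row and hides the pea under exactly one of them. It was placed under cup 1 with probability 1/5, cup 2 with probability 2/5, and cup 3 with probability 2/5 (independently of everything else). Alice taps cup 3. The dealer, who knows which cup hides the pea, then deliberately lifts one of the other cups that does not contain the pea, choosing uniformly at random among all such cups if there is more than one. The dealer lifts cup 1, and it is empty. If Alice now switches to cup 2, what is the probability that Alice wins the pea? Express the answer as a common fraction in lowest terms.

2/3

Consider each possible location of the pea in turn.
If it is under cup 1 (prior 1/5): the dealer opened cup 1, so this case is ruled out; weight (1/5)·0 = 0.
If it is under cup 2 (prior 2/5): the dealer has no choice, probability 1; weight (2/5)·1 = 2/5.
If it is under cup 3 (prior 2/5): the dealer has 2 equally likely choices, so probability 1/2; weight (2/5)·(1/2) = 1/5.
The weights sum to 3/5.
So P(the pea under cup 2 | the dealer opened cup 1) = (2/5) / (3/5) = 2/3.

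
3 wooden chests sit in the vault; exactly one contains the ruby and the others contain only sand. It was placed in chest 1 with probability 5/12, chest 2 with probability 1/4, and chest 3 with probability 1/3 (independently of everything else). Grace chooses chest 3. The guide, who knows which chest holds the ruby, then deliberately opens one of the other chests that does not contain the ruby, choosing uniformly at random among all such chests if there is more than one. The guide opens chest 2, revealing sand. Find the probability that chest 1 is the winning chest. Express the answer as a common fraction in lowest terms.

5/7

Apply Bayes' rule, conditioning on where the ruby actually is.
If it is in chest 1 (prior 5/12): the guide has no choice, probability 1; weight (5/12)·1 = 5/12.
If it is in chest 2 (prior 1/4): the guide opened chest 2, so this case is ruled out; weight (1/4)·0 = 0.
If it is in chest 3 (prior 1/3): the guide has 2 equally likely choices, so probability 1/2; weight (1/3)·(1/2) = 1/6.
The weights sum to 7/12.
So P(the ruby in chest 1 | the guide opened chest 2) = (5/12) / (7/12) = 5/7.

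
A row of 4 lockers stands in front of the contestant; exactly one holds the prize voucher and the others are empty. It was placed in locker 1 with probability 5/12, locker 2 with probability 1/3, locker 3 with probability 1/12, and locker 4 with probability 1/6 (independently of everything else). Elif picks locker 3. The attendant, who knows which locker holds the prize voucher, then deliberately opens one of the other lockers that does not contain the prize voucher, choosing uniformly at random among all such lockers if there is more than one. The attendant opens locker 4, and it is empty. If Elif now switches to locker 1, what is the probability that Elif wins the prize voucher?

Consider each possible location of the prize voucher in turn.
If it is in locker 1 (prior 5/12): the attendant has 2 equally likely choices, so probability 1/2; weight (5/12)·(1/2) = 5/24.
If it is in locker 2 (prior 1/3): the attendant has 2 equally likely choices, so probability 1/2; weight (1/3)·(1/2) = 1/6.
If it is in locker 3 (prior 1/12): the attendant has 3 equally likely choices, so probability 1/3; weight (1/12)·(1/3) = 1/36.
If it is in locker 4 (prior 1/6): the attendant opened locker 4, so this case is ruled out; weight (1/6)·0 = 0.
The weights sum to 29/72.
So P(the prize voucher in locker 1 | the attendant opened locker 4) = (5/24) / (29/72) = 15/29.

15/29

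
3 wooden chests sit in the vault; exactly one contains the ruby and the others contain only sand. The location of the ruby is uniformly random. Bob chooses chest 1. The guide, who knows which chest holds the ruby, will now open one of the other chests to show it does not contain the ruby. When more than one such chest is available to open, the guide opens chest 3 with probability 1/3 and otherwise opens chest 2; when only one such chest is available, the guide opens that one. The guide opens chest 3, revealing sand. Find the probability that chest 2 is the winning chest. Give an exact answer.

3/4

Consider each possible location of the ruby in turn.
If it is in chest 1 (prior 1/3): chest 3 is available, opened with probability 1/3; weight (1/3)·(1/3) = 1/9.
If it is in chest 2 (prior 1/3): only chest 3 is available, probability 1; weight (1/3)·1 = 1/3.
If it is in chest 3 (prior 1/3): the guide opened chest 3, so this case is ruled out; weight (1/3)·0 = 0.
The weights sum to 4/9.
So P(the ruby in chest 2 | the guide opened chest 3) = (1/3) / (4/9) = 3/4.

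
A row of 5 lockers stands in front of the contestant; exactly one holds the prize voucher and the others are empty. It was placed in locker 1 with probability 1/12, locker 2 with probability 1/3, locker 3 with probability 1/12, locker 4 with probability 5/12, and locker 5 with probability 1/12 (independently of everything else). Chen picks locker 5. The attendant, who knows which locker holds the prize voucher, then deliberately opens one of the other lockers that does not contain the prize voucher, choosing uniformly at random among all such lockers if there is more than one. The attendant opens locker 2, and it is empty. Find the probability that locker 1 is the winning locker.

Condition on the true location of the prize voucher.
If it is in either of lockers 1 and 3 (prior 1/12 each): the attendant has 3 equally likely choices, so probability 1/3; weight (1/12)·(1/3) = 1/36 each.
If it is in locker 2 (prior 1/3): the attendant opened locker 2, so this case is ruled out; weight (1/3)·0 = 0.
If it is in locker 4 (prior 5/12): the attendant has 3 equally likely choices, so probability 1/3; weight (5/12)·(1/3) = 5/36.
If it is in locker 5 (prior 1/12): the attendant has 4 equally likely choices, so probability 1/4; weight (1/12)·(1/4) = 1/48.
The weights sum to 31/144.
So P(the prize voucher in locker 1 | the attendant opened locker 2) = (1/36) / (31/144) = 4/31.

4/31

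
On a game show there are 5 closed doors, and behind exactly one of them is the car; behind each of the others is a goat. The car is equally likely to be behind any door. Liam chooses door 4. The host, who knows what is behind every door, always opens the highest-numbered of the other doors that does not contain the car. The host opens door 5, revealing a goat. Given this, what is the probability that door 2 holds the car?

1/4

Consider each possible location of the car in turn.
If it is behind any of doors 1, 2, 3, and 4 (prior 1/5 each): door 5 is the highest-numbered option available, probability 1; weight (1/5)·1 = 1/5 each.
If it is behind door 5 (prior 1/5): the host opened door 5, so this case is ruled out; weight (1/5)·0 = 0.
The weights sum to 4/5.
So P(the car behind door 2 | the host opened door 5) = (1/5) / (4/5) = 1/4.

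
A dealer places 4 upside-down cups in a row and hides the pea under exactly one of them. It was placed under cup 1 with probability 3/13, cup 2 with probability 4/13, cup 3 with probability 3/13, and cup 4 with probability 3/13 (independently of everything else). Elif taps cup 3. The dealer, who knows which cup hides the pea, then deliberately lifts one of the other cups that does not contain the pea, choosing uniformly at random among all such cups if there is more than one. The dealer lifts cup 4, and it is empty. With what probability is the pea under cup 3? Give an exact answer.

2/9

Condition on the true location of the pea.
If it is under cup 1 (prior 3/13): the dealer has 2 equally likely choices, so probability 1/2; weight (3/13)·(1/2) = 3/26.
If it is under cup 2 (prior 4/13): the dealer has 2 equally likely choices, so probability 1/2; weight (4/13)·(1/2) = 2/13.
If it is under cup 3 (prior 3/13): the dealer has 3 equally likely choices, so probability 1/3; weight (3/13)·(1/3) = 1/13.
If it is under cup 4 (prior 3/13): the dealer opened cup 4, so this case is ruled out; weight (3/13)·0 = 0.
The weights sum to 9/26.
So P(the pea under cup 3 | the dealer opened cup 4) = (1/13) / (9/26) = 2/9.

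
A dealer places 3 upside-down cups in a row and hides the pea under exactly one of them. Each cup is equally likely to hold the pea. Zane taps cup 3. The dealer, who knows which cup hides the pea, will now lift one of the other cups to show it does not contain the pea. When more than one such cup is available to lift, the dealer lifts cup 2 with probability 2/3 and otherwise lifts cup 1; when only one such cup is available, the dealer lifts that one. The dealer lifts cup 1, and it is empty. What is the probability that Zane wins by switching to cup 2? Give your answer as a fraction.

3/4

Apply Bayes' rule, conditioning on where the pea actually is.
If it is under cup 1 (prior 1/3): the dealer opened cup 1, so this case is ruled out; weight (1/3)·0 = 0.
If it is under cup 2 (prior 1/3): only cup 1 is available, probability 1; weight (1/3)·1 = 1/3.
If it is under cup 3 (prior 1/3): cup 2 is available but not opened, probability 1/3; weight (1/3)·(1/3) = 1/9.
The weights sum to 4/9.
So P(the pea under cup 2 | the dealer opened cup 1) = (1/3) / (4/9) = 3/4.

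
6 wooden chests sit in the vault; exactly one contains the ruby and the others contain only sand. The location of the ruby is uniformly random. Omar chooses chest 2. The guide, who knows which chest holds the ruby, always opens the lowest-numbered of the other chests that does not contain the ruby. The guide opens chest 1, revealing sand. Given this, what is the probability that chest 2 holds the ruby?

Condition on the true location of the ruby.
If it is in chest 1 (prior 1/6): the guide opened chest 1, so this case is ruled out; weight (1/6)·0 = 0.
If it is in any of chests 2, 3, 4, 5, and 6 (prior 1/6 each): chest 1 is the lowest-numbered option available, probability 1; weight (1/6)·1 = 1/6 each.
The weights sum to 5/6.
So P(the ruby in chest 2 | the guide opened chest 1) = (1/6) / (5/6) = 1/5.

1/5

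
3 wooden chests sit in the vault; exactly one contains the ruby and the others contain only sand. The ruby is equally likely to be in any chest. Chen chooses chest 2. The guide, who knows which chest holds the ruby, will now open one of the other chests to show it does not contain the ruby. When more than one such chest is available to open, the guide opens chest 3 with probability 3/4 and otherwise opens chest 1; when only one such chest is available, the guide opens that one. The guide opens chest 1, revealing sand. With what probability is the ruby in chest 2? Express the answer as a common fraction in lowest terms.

Condition on the true location of the ruby.
If it is in chest 1 (prior 1/3): the guide opened chest 1, so this case is ruled out; weight (1/3)·0 = 0.
If it is in chest 2 (prior 1/3): chest 3 is available but not opened, probability 1/4; weight (1/3)·(1/4) = 1/12.
If it is in chest 3 (prior 1/3): only chest 1 is available, probability 1; weight (1/3)·1 = 1/3.
The weights sum to 5/12.
So P(the ruby in chest 2 | the guide opened chest 1) = (1/12) / (5/12) = 1/5.

1/5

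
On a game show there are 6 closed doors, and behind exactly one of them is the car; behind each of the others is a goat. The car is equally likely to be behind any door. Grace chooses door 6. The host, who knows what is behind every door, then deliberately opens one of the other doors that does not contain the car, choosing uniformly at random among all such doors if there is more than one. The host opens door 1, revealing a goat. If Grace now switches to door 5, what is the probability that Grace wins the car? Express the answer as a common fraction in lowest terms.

Consider each possible location of the car in turn.
If it is behind door 1 (prior 1/6): the host opened door 1, so this case is ruled out; weight (1/6)·0 = 0.
If it is behind any of doors 2, 3, 4, and 5 (prior 1/6 each): the host has 4 equally likely choices, so probability 1/4; weight (1/6)·(1/4) = 1/24 each.
If it is behind door 6 (prior 1/6): the host has 5 equally likely choices, so probability 1/5; weight (1/6)·(1/5) = 1/30.
The weights sum to 1/5.
So P(the car behind door 5 | the host opened door 1) = (1/24) / (1/5) = 5/24.

5/24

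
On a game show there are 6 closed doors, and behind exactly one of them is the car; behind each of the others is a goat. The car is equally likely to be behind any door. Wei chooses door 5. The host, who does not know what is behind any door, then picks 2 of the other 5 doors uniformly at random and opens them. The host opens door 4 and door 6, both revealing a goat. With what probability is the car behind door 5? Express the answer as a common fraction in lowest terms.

Consider each possible location of the car in turn.
If it is behind any of doors 1, 2, 3, and 5 (prior 1/6 each): the host picks exactly this set with probability 1/10 regardless, and none is the prize; weight (1/6)·(1/10) = 1/60 each.
If it is behind either of doors 4 and 6 (prior 1/6 each): that door was opened and seen not to hold the prize — ruled out; weight (1/6)·0 = 0 each.
The weights sum to 1/15.
So P(the car behind door 5 | the host opened door 4 and door 6) = (1/60) / (1/15) = 1/4.

1/4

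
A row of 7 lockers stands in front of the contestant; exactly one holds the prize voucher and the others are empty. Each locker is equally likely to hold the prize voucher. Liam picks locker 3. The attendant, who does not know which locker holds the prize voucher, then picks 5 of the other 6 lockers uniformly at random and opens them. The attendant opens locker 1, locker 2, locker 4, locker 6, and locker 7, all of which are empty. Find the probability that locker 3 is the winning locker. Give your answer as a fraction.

Because the attendant chose which lockers to open without knowing where the prize voucher is, the choice is independent of the prize location. Learning that none of the 5 opened lockers holds the prize voucher simply rules out those 5 locations and leaves the remaining 2 lockers still equally likely by symmetry.
So P(the prize voucher in locker 3) = 1/2.

1/2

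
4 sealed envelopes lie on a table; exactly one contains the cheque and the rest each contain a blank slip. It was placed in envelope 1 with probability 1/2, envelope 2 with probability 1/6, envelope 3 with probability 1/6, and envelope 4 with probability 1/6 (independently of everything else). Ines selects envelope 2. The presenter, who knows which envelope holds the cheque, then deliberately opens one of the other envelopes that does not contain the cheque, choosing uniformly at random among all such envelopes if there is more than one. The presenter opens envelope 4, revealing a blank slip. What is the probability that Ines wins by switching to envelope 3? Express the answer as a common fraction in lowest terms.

3/14

Condition on the true location of the cheque.
If it is in envelope 1 (prior 1/2): the presenter has 2 equally likely choices, so probability 1/2; weight (1/2)·(1/2) = 1/4.
If it is in envelope 2 (prior 1/6): the presenter has 3 equally likely choices, so probability 1/3; weight (1/6)·(1/3) = 1/18.
If it is in envelope 3 (prior 1/6): the presenter has 2 equally likely choices, so probability 1/2; weight (1/6)·(1/2) = 1/12.
If it is in envelope 4 (prior 1/6): the presenter opened envelope 4, so this case is ruled out; weight (1/6)·0 = 0.
The weights sum to 7/18.
So P(the cheque in envelope 3 | the presenter opened envelope 4) = (1/12) / (7/18) = 3/14.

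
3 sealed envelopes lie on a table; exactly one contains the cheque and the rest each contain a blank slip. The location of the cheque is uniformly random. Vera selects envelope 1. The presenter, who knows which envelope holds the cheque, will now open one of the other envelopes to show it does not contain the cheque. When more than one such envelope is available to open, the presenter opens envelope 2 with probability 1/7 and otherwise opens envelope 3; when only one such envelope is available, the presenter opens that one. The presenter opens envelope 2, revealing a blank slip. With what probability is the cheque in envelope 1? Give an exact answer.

Apply Bayes' rule, conditioning on where the cheque actually is.
If it is in envelope 1 (prior 1/3): envelope 2 is available, opened with probability 1/7; weight (1/3)·(1/7) = 1/21.
If it is in envelope 2 (prior 1/3): the presenter opened envelope 2, so this case is ruled out; weight (1/3)·0 = 0.
If it is in envelope 3 (prior 1/3): only envelope 2 is available, probability 1; weight (1/3)·1 = 1/3.
The weights sum to 8/21.
So P(the cheque in envelope 1 | the presenter opened envelope 2) = (1/21) / (8/21) = 1/8.

1/8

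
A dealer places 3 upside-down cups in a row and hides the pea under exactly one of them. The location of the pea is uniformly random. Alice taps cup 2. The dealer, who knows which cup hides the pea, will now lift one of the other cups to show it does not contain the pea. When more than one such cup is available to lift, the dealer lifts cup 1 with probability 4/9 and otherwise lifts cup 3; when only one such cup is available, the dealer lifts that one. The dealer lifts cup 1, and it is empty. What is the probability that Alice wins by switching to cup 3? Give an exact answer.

Consider each possible location of the pea in turn.
If it is under cup 1 (prior 1/3): the dealer opened cup 1, so this case is ruled out; weight (1/3)·0 = 0.
If it is under cup 2 (prior 1/3): cup 1 is available, opened with probability 4/9; weight (1/3)·(4/9) = 4/27.
If it is under cup 3 (prior 1/3): only cup 1 is available, probability 1; weight (1/3)·1 = 1/3.
The weights sum to 13/27.
So P(the pea under cup 3 | the dealer opened cup 1) = (1/3) / (13/27) = 9/13.

9/13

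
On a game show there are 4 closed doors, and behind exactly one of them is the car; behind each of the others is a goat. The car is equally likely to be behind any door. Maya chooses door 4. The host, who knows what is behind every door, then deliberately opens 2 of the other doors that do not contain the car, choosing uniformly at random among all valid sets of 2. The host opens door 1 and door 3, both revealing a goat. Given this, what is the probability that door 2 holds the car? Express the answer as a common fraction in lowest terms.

Apply Bayes' rule, conditioning on where the car actually is.
If it is behind either of doors 1 and 3 (prior 1/4 each): that door was opened and seen not to hold the prize — ruled out; weight (1/4)·0 = 0 each.
If it is behind door 2 (prior 1/4): the host has no choice, probability 1; weight (1/4)·1 = 1/4.
If it is behind door 4 (prior 1/4): the host has 3 equally likely choices, so probability 1/3; weight (1/4)·(1/3) = 1/12.
The weights sum to 1/3.
So P(the car behind door 2 | the host opened door 1 and door 3) = (1/4) / (1/3) = 3/4.

3/4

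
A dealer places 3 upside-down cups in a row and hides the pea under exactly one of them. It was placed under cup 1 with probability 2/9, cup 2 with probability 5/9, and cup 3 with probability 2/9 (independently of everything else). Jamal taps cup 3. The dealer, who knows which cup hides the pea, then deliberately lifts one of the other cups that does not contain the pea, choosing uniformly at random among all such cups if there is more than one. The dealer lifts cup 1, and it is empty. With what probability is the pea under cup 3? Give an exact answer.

Consider each possible location of the pea in turn.
If it is under cup 1 (prior 2/9): the dealer opened cup 1, so this case is ruled out; weight (2/9)·0 = 0.
If it is under cup 2 (prior 5/9): the dealer has no choice, probability 1; weight (5/9)·1 = 5/9.
If it is under cup 3 (prior 2/9): the dealer has 2 equally likely choices, so probability 1/2; weight (2/9)·(1/2) = 1/9.
The weights sum to 2/3.
So P(the pea under cup 3 | the dealer opened cup 1) = (1/9) / (2/3) = 1/6.

1/6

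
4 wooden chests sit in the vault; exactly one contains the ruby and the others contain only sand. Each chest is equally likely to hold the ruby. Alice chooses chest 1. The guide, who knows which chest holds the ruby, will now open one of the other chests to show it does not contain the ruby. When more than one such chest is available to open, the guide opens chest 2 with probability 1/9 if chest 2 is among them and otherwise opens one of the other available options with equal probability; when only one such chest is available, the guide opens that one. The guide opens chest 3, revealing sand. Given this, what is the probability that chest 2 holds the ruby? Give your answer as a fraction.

3/11

Consider each possible location of the ruby in turn.
If it is in chest 1 (prior 1/4): chest 2 is available but not opened; chest 3 gets probability (1 − 1/9)/2 = 4/9; weight (1/4)·(4/9) = 1/9.
If it is in chest 2 (prior 1/4): chest 2 holds the prize so is unavailable; the guide chooses uniformly among the 2 others, probability 1/2; weight (1/4)·(1/2) = 1/8.
If it is in chest 3 (prior 1/4): the guide opened chest 3, so this case is ruled out; weight (1/4)·0 = 0.
If it is in chest 4 (prior 1/4): chest 2 is available but not opened, probability 8/9; weight (1/4)·(8/9) = 2/9.
The weights sum to 11/24.
So P(the ruby in chest 2 | the guide opened chest 3) = (1/8) / (11/24) = 3/11.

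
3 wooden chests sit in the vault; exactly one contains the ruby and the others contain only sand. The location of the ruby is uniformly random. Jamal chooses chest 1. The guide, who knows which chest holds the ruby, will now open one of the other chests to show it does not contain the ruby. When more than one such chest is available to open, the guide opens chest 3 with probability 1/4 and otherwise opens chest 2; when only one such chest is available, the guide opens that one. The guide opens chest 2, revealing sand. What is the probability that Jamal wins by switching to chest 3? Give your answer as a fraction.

4/7

Apply Bayes' rule, conditioning on where the ruby actually is.
If it is in chest 1 (prior 1/3): chest 3 is available but not opened, probability 3/4; weight (1/3)·(3/4) = 1/4.
If it is in chest 2 (prior 1/3): the guide opened chest 2, so this case is ruled out; weight (1/3)·0 = 0.
If it is in chest 3 (prior 1/3): only chest 2 is available, probability 1; weight (1/3)·1 = 1/3.
The weights sum to 7/12.
So P(the ruby in chest 3 | the guide opened chest 2) = (1/3) / (7/12) = 4/7.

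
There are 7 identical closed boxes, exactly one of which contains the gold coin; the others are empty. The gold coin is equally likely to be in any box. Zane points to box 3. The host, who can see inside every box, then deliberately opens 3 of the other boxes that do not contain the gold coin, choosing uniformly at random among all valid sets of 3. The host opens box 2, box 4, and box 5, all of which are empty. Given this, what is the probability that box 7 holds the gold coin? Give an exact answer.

2/7

Condition on the true location of the gold coin.
If it is in any of boxes 1, 6, and 7 (prior 1/7 each): the host has 10 equally likely choices, so probability 1/10; weight (1/7)·(1/10) = 1/70 each.
If it is in any of boxes 2, 4, and 5 (prior 1/7 each): that box was opened and seen not to hold the prize — ruled out; weight (1/7)·0 = 0 each.
If it is in box 3 (prior 1/7): the host has 20 equally likely choices, so probability 1/20; weight (1/7)·(1/20) = 1/140.
The weights sum to 1/20.
So P(the gold coin in box 7 | the host opened box 2, box 4, and box 5) = (1/70) / (1/20) = 2/7.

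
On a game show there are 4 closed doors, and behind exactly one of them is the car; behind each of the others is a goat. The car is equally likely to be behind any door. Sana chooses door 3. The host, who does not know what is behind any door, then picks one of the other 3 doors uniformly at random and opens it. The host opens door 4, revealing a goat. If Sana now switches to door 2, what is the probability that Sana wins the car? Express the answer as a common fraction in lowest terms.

Condition on the true location of the car.
If it is behind any of doors 1, 2, and 3 (prior 1/4 each): the host picks door 4 with probability 1/3 regardless, and it is not the prize; weight (1/4)·(1/3) = 1/12 each.
If it is behind door 4 (prior 1/4): the host opened door 4, so this case is ruled out; weight (1/4)·0 = 0.
The weights sum to 1/4.
So P(the car behind door 2 | the host opened door 4) = (1/12) / (1/4) = 1/3.

1/3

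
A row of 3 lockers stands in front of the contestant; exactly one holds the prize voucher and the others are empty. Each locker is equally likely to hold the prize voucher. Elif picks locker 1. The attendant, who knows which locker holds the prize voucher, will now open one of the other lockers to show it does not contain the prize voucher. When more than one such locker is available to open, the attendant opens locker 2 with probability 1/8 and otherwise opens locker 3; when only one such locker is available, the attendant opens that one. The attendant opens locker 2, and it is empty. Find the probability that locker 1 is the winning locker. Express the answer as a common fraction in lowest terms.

1/9

Condition on the true location of the prize voucher.
If it is in locker 1 (prior 1/3): locker 2 is available, opened with probability 1/8; weight (1/3)·(1/8) = 1/24.
If it is in locker 2 (prior 1/3): the attendant opened locker 2, so this case is ruled out; weight (1/3)·0 = 0.
If it is in locker 3 (prior 1/3): only locker 2 is available, probability 1; weight (1/3)·1 = 1/3.
The weights sum to 3/8.
So P(the prize voucher in locker 1 | the attendant opened locker 2) = (1/24) / (3/8) = 1/9.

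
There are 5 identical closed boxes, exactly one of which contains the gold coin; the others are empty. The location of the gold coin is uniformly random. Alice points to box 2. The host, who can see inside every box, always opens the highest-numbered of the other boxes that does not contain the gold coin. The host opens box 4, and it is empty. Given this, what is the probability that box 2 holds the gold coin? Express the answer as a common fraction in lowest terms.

Apply Bayes' rule, conditioning on where the gold coin actually is.
If it is in any of boxes 1, 2, and 3 (prior 1/5 each): the host would have opened box 5 instead, probability 0; weight (1/5)·0 = 0 each.
If it is in box 4 (prior 1/5): the host opened box 4, so this case is ruled out; weight (1/5)·0 = 0.
If it is in box 5 (prior 1/5): box 4 is the highest-numbered option available, probability 1; weight (1/5)·1 = 1/5.
The weights sum to 1/5.
So P(the gold coin in box 2 | the host opened box 4) = 0 / (1/5) = 0.

0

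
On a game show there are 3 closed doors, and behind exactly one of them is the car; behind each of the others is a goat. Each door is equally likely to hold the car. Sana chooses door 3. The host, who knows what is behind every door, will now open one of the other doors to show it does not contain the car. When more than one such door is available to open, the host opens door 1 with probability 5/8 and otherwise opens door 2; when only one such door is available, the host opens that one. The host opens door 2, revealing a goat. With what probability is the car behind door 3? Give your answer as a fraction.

3/11

Condition on the true location of the car.
If it is behind door 1 (prior 1/3): only door 2 is available, probability 1; weight (1/3)·1 = 1/3.
If it is behind door 2 (prior 1/3): the host opened door 2, so this case is ruled out; weight (1/3)·0 = 0.
If it is behind door 3 (prior 1/3): door 1 is available but not opened, probability 3/8; weight (1/3)·(3/8) = 1/8.
The weights sum to 11/24.
So P(the car behind door 3 | the host opened door 2) = (1/8) / (11/24) = 3/11.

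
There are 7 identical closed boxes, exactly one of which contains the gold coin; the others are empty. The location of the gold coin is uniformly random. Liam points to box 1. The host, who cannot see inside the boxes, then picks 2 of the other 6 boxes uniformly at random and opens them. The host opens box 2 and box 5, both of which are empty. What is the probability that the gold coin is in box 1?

Apply Bayes' rule, conditioning on where the gold coin actually is.
If it is in any of boxes 1, 3, 4, 6, and 7 (prior 1/7 each): the host picks exactly this set with probability 1/15 regardless, and none is the prize; weight (1/7)·(1/15) = 1/105 each.
If it is in either of boxes 2 and 5 (prior 1/7 each): that box was opened and seen not to hold the prize — ruled out; weight (1/7)·0 = 0 each.
The weights sum to 1/21.
So P(the gold coin in box 1 | the host opened box 2 and box 5) = (1/105) / (1/21) = 1/5.

1/5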